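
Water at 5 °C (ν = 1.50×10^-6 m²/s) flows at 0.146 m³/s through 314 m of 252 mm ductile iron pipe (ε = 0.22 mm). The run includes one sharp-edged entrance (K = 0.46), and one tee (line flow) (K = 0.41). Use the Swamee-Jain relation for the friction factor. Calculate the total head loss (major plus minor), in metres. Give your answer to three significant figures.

V = 4Q/(πD²) = 2.927 m/s; V²/2g = 0.4367 m
Re = 4.92×10^5, ε/D = 8.73×10^-4 → f = 0.01979 (Swamee-Jain)
Major: h_f = f(L/D)·V²/2g = 0.01979·1246·0.4367 = 10.77 m
Minor: ΣK = 0.870; h_m = ΣK·V²/2g = 0.3800 m
Total H_L = 10.77 + 0.3800 = 11.15 m

H_L ≈ 11.2 m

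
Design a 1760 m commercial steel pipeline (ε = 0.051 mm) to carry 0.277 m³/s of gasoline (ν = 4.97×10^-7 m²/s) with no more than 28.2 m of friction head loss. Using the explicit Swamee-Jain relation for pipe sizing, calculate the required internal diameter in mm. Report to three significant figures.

D ≈ 355 mm

Swamee-Jain (Type III): D = 0.66·[ε^1.25·(LQ²/(gh_f))^4.75 + ν·Q^9.4·(L/(gh_f))^5.2]^0.04
LQ²/(gh_f) = 0.4882; L/(gh_f) = 6.362
Term 1 = ε^1.25·(…)^4.75 = 1.43×10^-7; Term 2 = ν·Q^9.4·(…)^5.2 = 4.31×10^-8
D = 0.66·(1.43×10^-7 + 4.31×10^-8)^0.04 = 0.3551 m = 355 mm
Check: V = 2.80 m/s, Re = 2.00×10^6, f = 0.01357, h_f = 26.8 m ≈ 28.2 m ✓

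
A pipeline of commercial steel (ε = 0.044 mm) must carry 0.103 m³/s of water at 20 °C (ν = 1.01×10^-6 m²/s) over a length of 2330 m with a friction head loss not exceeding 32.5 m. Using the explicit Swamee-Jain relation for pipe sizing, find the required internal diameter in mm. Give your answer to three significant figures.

D ≈ 252 mm

Swamee-Jain (Type III): D = 0.66·[ε^1.25·(LQ²/(gh_f))^4.75 + ν·Q^9.4·(L/(gh_f))^5.2]^0.04
LQ²/(gh_f) = 0.07753; L/(gh_f) = 7.308
Term 1 = ε^1.25·(…)^4.75 = 1.90×10^-11; Term 2 = ν·Q^9.4·(…)^5.2 = 1.65×10^-11
D = 0.66·(1.90×10^-11 + 1.65×10^-11)^0.04 = 0.2521 m = 252 mm
Check: V = 2.06 m/s, Re = 5.15×10^5, f = 0.01523, h_f = 30.5 m ≈ 32.5 m ✓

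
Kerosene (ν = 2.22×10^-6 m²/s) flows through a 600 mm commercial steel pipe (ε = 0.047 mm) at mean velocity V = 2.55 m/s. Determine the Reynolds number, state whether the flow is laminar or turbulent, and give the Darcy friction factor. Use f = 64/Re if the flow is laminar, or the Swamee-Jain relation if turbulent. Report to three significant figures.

Re = VD/ν = 2.550·0.600/2.22×10^-6 = 6.89×10^5
Re > 4000 → turbulent; ε/D = 7.83×10^-5
Swamee-Jain: f = 0.01368

Re ≈ 6.89×10^5; turbulent; f ≈ 0.0137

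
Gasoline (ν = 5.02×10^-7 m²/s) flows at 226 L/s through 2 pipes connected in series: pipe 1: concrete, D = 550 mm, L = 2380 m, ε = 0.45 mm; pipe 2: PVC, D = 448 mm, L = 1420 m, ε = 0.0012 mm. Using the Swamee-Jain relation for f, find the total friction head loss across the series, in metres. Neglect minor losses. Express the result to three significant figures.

Pipe 1: V = 0.9512 m/s, Re = 1.04×10^6, ε/D = 8.18×10^-4, f = 0.01914, h_1 = f(L/D)V²/2g = 3.820 m
Pipe 2: V = 1.434 m/s, Re = 1.28×10^6, ε/D = 2.68×10^-6, f = 0.01122, h_2 = f(L/D)V²/2g = 3.726 m
Series → Q common, losses add: H = Σh = 7.545 m

H ≈ 7.55 m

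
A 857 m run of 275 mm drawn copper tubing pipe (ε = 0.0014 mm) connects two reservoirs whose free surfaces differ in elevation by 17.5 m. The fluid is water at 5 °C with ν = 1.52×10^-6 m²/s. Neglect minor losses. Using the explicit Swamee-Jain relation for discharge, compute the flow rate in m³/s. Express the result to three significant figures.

Swamee-Jain (Type II): Q = -0.965·√(gD⁵h_f/L)·ln[ε/(3.7D) + √(3.17ν²L/(gD³h_f))]
√(gD⁵h_f/L) = √(9.81·0.275⁵·17.5/857) = 0.01775
ε/(3.7D) = 1.38×10^-6; √(3.17ν²L/(gD³h_f)) = 4.19×10^-5
Q = -0.965·0.01775·ln(4.330×10^-5) = 0.1721 m³/s
Check: V = 2.90 m/s, Re = 5.24×10^5, f = 0.01307, h_f = 17.4 m ≈ 17.5 m ✓

Q ≈ 0.172 m³/s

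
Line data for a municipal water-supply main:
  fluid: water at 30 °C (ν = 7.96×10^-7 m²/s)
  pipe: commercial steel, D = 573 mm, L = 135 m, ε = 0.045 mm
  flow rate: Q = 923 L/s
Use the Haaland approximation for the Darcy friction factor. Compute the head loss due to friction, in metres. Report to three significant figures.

V = 4Q/(πD²) = 4·0.923/(π·0.573²) = 3.579 m/s
Re = VD/ν = 3.579·0.573/7.96×10^-7 = 2.58×10^6 → turbulent
ε/D = 0.045/573 = 7.85×10^-5
Haaland: f = 0.01216
h_f = f(L/D)V²/(2g) = 0.01216·(135/0.573)·3.579²/(2·9.81) = 1.871 m

h_f ≈ 1.87 m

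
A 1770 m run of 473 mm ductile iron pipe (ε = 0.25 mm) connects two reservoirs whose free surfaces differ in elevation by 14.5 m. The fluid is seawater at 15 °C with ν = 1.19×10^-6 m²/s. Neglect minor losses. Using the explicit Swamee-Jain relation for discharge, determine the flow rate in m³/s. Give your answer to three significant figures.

Swamee-Jain (Type II): Q = -0.965·√(gD⁵h_f/L)·ln[ε/(3.7D) + √(3.17ν²L/(gD³h_f))]
√(gD⁵h_f/L) = √(9.81·0.473⁵·14.5/1770) = 0.04362
ε/(3.7D) = 1.43×10^-4; √(3.17ν²L/(gD³h_f)) = 2.30×10^-5
Q = -0.965·0.04362·ln(1.658×10^-4) = 0.3664 m³/s
Check: V = 2.09 m/s, Re = 8.29×10^5, f = 0.01759, h_f = 14.6 m ≈ 14.5 m ✓

Q ≈ 0.366 m³/s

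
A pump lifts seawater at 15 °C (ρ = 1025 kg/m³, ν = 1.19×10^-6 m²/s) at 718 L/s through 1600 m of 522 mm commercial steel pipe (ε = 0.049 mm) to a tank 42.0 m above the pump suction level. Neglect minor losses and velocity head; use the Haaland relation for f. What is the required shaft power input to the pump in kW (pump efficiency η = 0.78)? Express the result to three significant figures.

V = 4Q/(πD²) = 3.355 m/s; Re = 1.47×10^6; ε/D = 9.39×10^-5; f = 0.01286
h_f = f(L/D)V²/2g = 22.61 m
Total head H = z + h_f = 42.0 + 22.61 = 64.61 m
P_hyd = ρgQH = 1025·9.81·0.718·64.61 = 466.5 kW
P_shaft = P_hyd/η = 466.5/0.78 = 598.0 kW

P_shaft ≈ 598 kW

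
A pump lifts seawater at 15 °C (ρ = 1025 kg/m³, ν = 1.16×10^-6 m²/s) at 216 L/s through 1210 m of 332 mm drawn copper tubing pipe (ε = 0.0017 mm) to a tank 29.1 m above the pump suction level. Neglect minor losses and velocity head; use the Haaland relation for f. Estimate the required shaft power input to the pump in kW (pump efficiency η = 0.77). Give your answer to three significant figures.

P_shaft ≈ 122 kW

V = 4Q/(πD²) = 2.495 m/s; Re = 7.14×10^5; ε/D = 5.12×10^-6; f = 0.01234
h_f = f(L/D)V²/2g = 14.27 m
Total head H = z + h_f = 29.1 + 14.27 = 43.37 m
P_hyd = ρgQH = 1025·9.81·0.216·43.37 = 94.20 kW
P_shaft = P_hyd/η = 94.20/0.77 = 122.3 kW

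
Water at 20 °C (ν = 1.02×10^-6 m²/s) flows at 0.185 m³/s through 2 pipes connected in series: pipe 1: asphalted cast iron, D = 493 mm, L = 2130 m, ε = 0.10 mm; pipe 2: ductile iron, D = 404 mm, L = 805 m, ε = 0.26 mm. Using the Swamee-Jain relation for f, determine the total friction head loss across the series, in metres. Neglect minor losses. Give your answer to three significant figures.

H ≈ 7.15 m

Pipe 1: V = 0.9691 m/s, Re = 4.68×10^5, ε/D = 2.03×10^-4, f = 0.01563, h_1 = f(L/D)V²/2g = 3.232 m
Pipe 2: V = 1.443 m/s, Re = 5.72×10^5, ε/D = 6.44×10^-4, f = 0.01852, h_2 = f(L/D)V²/2g = 3.917 m
Series → Q common, losses add: H = Σh = 7.149 m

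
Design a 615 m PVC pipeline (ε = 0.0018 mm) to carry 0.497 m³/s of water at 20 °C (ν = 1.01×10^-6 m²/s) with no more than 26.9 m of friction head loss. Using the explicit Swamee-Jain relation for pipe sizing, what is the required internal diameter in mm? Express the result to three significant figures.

Swamee-Jain (Type III): D = 0.66·[ε^1.25·(LQ²/(gh_f))^4.75 + ν·Q^9.4·(L/(gh_f))^5.2]^0.04
LQ²/(gh_f) = 0.5757; L/(gh_f) = 2.331
Term 1 = ε^1.25·(…)^4.75 = 4.79×10^-9; Term 2 = ν·Q^9.4·(…)^5.2 = 1.15×10^-7
D = 0.66·(4.79×10^-9 + 1.15×10^-7)^0.04 = 0.3489 m = 349 mm
Check: V = 5.20 m/s, Re = 1.80×10^6, f = 0.01073, h_f = 26.1 m ≈ 26.9 m ✓

D ≈ 349 mm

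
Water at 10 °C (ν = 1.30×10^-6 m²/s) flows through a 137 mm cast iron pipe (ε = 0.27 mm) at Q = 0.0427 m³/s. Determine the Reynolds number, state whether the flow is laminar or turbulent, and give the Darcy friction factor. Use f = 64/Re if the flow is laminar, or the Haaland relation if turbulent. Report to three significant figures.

V = 4Q/(πD²) = 2.897 m/s
Re = VD/ν = 2.897·0.137/1.30×10^-6 = 3.05×10^5
Re > 4000 → turbulent; ε/D = 0.00197
Haaland: f = 0.02390

Re ≈ 3.05×10^5; turbulent; f ≈ 0.0239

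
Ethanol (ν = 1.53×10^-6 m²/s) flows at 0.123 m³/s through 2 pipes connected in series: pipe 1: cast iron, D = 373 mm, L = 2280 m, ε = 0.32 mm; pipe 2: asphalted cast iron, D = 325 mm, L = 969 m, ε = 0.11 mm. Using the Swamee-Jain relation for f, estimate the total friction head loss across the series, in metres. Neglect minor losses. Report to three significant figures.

H ≈ 13.7 m

Pipe 1: V = 1.126 m/s, Re = 2.74×10^5, ε/D = 8.58×10^-4, f = 0.02023, h_1 = f(L/D)V²/2g = 7.985 m
Pipe 2: V = 1.483 m/s, Re = 3.15×10^5, ε/D = 3.38×10^-4, f = 0.01725, h_2 = f(L/D)V²/2g = 5.764 m
Series → Q common, losses add: H = Σh = 13.75 m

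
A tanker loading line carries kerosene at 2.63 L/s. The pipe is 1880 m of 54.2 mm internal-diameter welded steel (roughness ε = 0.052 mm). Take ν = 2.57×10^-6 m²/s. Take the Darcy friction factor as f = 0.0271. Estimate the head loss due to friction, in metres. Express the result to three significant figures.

h_f ≈ 62.3 m

V = 4Q/(πD²) = 4·0.00263/(π·0.0542²) = 1.140 m/s
h_f = f(L/D)V²/(2g) = 0.02710·(1880/0.0542)·1.140²/(2·9.81) = 62.25 m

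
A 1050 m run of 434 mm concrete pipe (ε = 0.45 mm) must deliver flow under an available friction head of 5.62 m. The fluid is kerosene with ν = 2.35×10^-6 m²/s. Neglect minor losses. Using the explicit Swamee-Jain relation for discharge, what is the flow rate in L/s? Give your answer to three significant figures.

Swamee-Jain (Type II): Q = -0.965·√(gD⁵h_f/L)·ln[ε/(3.7D) + √(3.17ν²L/(gD³h_f))]
√(gD⁵h_f/L) = √(9.81·0.434⁵·5.62/1050) = 0.02843
ε/(3.7D) = 2.80×10^-4; √(3.17ν²L/(gD³h_f)) = 6.39×10^-5
Q = -0.965·0.02843·ln(3.441×10^-4) = 0.2188 m³/s
Check: V = 1.48 m/s, Re = 2.73×10^5, f = 0.02099, h_f = 5.66 m ≈ 5.62 m ✓

Q ≈ 219 L/s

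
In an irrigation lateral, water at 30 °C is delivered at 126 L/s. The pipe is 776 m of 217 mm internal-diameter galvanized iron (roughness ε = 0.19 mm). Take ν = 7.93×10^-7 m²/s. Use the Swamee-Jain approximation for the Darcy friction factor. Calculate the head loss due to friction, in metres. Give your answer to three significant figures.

h_f ≈ 41.2 m

V = 4Q/(πD²) = 4·0.126/(π·0.217²) = 3.407 m/s
Re = VD/ν = 3.407·0.217/7.93×10^-7 = 9.32×10^5 → turbulent
ε/D = 0.19/217 = 8.76×10^-4
Swamee-Jain: f = 0.01947
h_f = f(L/D)V²/(2g) = 0.01947·(776/0.217)·3.407²/(2·9.81) = 41.19 m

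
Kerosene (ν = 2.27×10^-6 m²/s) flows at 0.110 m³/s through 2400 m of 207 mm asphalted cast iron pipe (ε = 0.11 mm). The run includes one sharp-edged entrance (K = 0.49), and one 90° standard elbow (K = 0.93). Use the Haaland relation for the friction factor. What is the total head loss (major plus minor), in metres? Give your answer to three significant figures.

V = 4Q/(πD²) = 3.269 m/s; V²/2g = 0.5445 m
Re = 2.98×10^5, ε/D = 5.31×10^-4 → f = 0.01826 (Haaland)
Major: h_f = f(L/D)·V²/2g = 0.01826·11594·0.5445 = 115.3 m
Minor: ΣK = 1.42; h_m = ΣK·V²/2g = 0.7732 m
Total H_L = 115.3 + 0.7732 = 116.1 m

H_L ≈ 116 m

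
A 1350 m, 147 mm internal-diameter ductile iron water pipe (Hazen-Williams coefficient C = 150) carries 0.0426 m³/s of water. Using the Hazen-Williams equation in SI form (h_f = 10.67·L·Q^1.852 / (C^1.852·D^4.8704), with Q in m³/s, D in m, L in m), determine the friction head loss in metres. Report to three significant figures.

h_f = 10.67·1350·0.0426^1.852 / (150^1.852·0.147^4.8704) = 44.21 m

h_f ≈ 44.2 m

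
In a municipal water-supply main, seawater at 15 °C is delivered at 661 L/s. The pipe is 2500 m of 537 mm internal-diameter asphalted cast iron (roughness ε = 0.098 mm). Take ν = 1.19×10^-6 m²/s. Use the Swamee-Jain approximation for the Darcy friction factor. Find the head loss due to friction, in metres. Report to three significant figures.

V = 4Q/(πD²) = 4·0.661/(π·0.537²) = 2.919 m/s
Re = VD/ν = 2.919·0.537/1.19×10^-6 = 1.32×10^6 → turbulent
ε/D = 0.098/537 = 1.82×10^-4
Swamee-Jain: f = 0.01436
h_f = f(L/D)V²/(2g) = 0.01436·(2500/0.537)·2.919²/(2·9.81) = 29.02 m

h_f ≈ 29.0 m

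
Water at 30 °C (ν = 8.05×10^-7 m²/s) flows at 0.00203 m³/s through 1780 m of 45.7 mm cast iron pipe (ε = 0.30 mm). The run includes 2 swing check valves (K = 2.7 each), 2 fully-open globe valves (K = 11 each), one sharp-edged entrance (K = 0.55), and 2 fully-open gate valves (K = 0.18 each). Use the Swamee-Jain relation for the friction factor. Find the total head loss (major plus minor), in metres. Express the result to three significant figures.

H_L ≈ 107 m

V = 4Q/(πD²) = 1.238 m/s; V²/2g = 0.07806 m
Re = 7.03×10^4, ε/D = 0.00656 → f = 0.03445 (Swamee-Jain)
Major: h_f = f(L/D)·V²/2g = 0.03445·38950·0.07806 = 104.7 m
Minor: ΣK = 28.3; h_m = ΣK·V²/2g = 2.210 m
Total H_L = 104.7 + 2.210 = 107.0 m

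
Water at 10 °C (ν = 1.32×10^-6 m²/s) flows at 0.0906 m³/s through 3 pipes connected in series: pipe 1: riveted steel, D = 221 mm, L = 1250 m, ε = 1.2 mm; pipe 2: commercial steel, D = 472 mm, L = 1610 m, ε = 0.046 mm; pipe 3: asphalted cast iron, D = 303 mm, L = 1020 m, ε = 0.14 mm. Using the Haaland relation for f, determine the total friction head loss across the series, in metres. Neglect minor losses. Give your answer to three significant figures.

Pipe 1: V = 2.362 m/s, Re = 3.95×10^5, ε/D = 0.00543, f = 0.03141, h_1 = f(L/D)V²/2g = 50.51 m
Pipe 2: V = 0.5178 m/s, Re = 1.85×10^5, ε/D = 9.75×10^-5, f = 0.01637, h_2 = f(L/D)V²/2g = 0.7632 m
Pipe 3: V = 1.256 m/s, Re = 2.88×10^5, ε/D = 4.62×10^-4, f = 0.01790, h_3 = f(L/D)V²/2g = 4.848 m
Series → Q common, losses add: H = Σh = 56.13 m

H ≈ 56.1 m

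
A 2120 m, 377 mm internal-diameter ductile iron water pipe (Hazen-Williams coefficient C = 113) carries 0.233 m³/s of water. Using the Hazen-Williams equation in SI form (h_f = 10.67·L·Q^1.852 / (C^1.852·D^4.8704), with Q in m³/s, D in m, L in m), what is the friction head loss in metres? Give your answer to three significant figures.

h_f = 10.67·2120·0.233^1.852 / (113^1.852·0.377^4.8704) = 27.79 m

h_f ≈ 27.8 m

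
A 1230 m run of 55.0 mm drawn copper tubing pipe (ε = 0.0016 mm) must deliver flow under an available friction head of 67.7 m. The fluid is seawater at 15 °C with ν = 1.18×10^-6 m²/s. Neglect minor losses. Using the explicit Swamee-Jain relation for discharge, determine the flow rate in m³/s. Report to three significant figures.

Swamee-Jain (Type II): Q = -0.965·√(gD⁵h_f/L)·ln[ε/(3.7D) + √(3.17ν²L/(gD³h_f))]
√(gD⁵h_f/L) = √(9.81·0.0550⁵·67.7/1230) = 5.213×10^-4
ε/(3.7D) = 7.86×10^-6; √(3.17ν²L/(gD³h_f)) = 2.22×10^-4
Q = -0.965·5.213×10^-4·ln(2.295×10^-4) = 0.004215 m³/s
Check: V = 1.77 m/s, Re = 8.27×10^4, f = 0.01875, h_f = 67.3 m ≈ 67.7 m ✓

Q ≈ 0.00422 m³/s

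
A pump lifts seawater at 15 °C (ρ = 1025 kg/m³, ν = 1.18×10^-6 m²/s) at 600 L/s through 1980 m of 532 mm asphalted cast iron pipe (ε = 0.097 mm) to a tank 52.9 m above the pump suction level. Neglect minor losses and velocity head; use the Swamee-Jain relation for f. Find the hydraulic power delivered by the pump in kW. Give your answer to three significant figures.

V = 4Q/(πD²) = 2.699 m/s; Re = 1.22×10^6; ε/D = 1.82×10^-4; f = 0.01441
h_f = f(L/D)V²/2g = 19.92 m
Total head H = z + h_f = 52.9 + 19.92 = 72.82 m
P_hyd = ρgQH = 1025·9.81·0.600·72.82 = 439.3 kW

P_hyd ≈ 439 kW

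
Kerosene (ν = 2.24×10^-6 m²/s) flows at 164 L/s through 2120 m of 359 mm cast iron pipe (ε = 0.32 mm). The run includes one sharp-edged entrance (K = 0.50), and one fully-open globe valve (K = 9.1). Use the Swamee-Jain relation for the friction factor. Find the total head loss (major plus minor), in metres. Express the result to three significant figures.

H_L ≈ 17.4 m

V = 4Q/(πD²) = 1.620 m/s; V²/2g = 0.1338 m
Re = 2.60×10^5, ε/D = 8.91×10^-4 → f = 0.02043 (Swamee-Jain)
Major: h_f = f(L/D)·V²/2g = 0.02043·5905·0.1338 = 16.14 m
Minor: ΣK = 9.60; h_m = ΣK·V²/2g = 1.284 m
Total H_L = 16.14 + 1.284 = 17.43 m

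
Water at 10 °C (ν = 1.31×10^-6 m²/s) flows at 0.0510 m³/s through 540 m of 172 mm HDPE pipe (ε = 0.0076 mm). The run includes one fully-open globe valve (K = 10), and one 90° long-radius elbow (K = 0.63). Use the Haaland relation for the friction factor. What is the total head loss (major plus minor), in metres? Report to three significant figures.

V = 4Q/(πD²) = 2.195 m/s; V²/2g = 0.2456 m
Re = 2.88×10^5, ε/D = 4.42×10^-5 → f = 0.01483 (Haaland)
Major: h_f = f(L/D)·V²/2g = 0.01483·3140·0.2456 = 11.43 m
Minor: ΣK = 10.6; h_m = ΣK·V²/2g = 2.610 m
Total H_L = 11.43 + 2.610 = 14.04 m

H_L ≈ 14.0 m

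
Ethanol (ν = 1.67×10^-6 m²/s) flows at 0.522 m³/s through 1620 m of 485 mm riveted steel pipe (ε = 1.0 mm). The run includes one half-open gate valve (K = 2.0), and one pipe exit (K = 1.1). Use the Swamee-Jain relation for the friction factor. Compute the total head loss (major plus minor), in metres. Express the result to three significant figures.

H_L ≈ 33.8 m

V = 4Q/(πD²) = 2.826 m/s; V²/2g = 0.4069 m
Re = 8.21×10^5, ε/D = 0.00206 → f = 0.02392 (Swamee-Jain)
Major: h_f = f(L/D)·V²/2g = 0.02392·3340·0.4069 = 32.51 m
Minor: ΣK = 3.10; h_m = ΣK·V²/2g = 1.261 m
Total H_L = 32.51 + 1.261 = 33.77 m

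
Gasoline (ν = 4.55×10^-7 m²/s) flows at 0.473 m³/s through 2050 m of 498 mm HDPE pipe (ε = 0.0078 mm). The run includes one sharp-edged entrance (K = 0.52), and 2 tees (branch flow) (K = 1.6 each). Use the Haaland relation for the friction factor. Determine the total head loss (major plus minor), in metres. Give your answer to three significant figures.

H_L ≈ 14.1 m

V = 4Q/(πD²) = 2.428 m/s; V²/2g = 0.3006 m
Re = 2.66×10^6, ε/D = 1.57×10^-5 → f = 0.01045 (Haaland)
Major: h_f = f(L/D)·V²/2g = 0.01045·4116·0.3006 = 12.93 m
Minor: ΣK = 3.72; h_m = ΣK·V²/2g = 1.118 m
Total H_L = 12.93 + 1.118 = 14.05 m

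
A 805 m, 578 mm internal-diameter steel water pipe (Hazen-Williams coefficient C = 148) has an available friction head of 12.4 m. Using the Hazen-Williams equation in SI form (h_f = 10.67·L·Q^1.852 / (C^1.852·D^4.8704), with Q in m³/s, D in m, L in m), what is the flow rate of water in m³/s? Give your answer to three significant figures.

Rearranging: Q = [h_f·C^1.852·D^4.8704 / (10.67·L)]^(1/1.852)
Q = [12.4·148^1.852·0.578^4.8704 / (10.67·805)]^0.540 = 1.024 m³/s

Q ≈ 1.02 m³/s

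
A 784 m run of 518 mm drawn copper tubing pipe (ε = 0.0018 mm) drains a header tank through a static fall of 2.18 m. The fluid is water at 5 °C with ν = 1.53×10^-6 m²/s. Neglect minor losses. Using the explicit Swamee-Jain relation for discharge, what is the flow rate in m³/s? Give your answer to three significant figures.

Swamee-Jain (Type II): Q = -0.965·√(gD⁵h_f/L)·ln[ε/(3.7D) + √(3.17ν²L/(gD³h_f))]
√(gD⁵h_f/L) = √(9.81·0.518⁵·2.18/784) = 0.03190
ε/(3.7D) = 9.39×10^-7; √(3.17ν²L/(gD³h_f)) = 4.42×10^-5
Q = -0.965·0.03190·ln(4.518×10^-5) = 0.3079 m³/s
Check: V = 1.46 m/s, Re = 4.95×10^5, f = 0.01317, h_f = 2.17 m ≈ 2.18 m ✓

Q ≈ 0.308 m³/s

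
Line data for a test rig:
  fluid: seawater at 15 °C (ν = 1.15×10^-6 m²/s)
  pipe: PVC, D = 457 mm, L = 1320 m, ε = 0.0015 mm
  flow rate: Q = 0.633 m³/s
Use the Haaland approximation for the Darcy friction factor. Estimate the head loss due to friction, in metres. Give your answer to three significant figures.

V = 4Q/(πD²) = 4·0.633/(π·0.457²) = 3.859 m/s
Re = VD/ν = 3.859·0.457/1.15×10^-6 = 1.53×10^6 → turbulent
ε/D = 0.0015/457 = 3.28×10^-6
Haaland: f = 0.01087
h_f = f(L/D)V²/(2g) = 0.01087·(1320/0.457)·3.859²/(2·9.81) = 23.83 m

h_f ≈ 23.8 m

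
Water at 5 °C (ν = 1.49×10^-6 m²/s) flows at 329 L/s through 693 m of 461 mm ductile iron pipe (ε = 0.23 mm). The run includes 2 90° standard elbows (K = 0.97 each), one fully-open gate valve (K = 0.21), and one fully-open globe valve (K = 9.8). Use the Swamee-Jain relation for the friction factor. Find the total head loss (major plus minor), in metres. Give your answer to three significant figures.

H_L ≈ 7.61 m

V = 4Q/(πD²) = 1.971 m/s; V²/2g = 0.1980 m
Re = 6.10×10^5, ε/D = 4.99×10^-4 → f = 0.01761 (Swamee-Jain)
Major: h_f = f(L/D)·V²/2g = 0.01761·1503·0.1980 = 5.241 m
Minor: ΣK = 12.0; h_m = ΣK·V²/2g = 2.366 m
Total H_L = 5.241 + 2.366 = 7.607 m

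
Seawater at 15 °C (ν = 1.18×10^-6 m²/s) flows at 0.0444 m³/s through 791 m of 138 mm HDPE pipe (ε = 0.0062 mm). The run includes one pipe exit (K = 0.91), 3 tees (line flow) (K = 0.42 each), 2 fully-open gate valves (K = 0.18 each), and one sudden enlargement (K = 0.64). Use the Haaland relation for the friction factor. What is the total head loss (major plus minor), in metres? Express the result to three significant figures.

V = 4Q/(πD²) = 2.968 m/s; V²/2g = 0.4491 m
Re = 3.47×10^5, ε/D = 4.49×10^-5 → f = 0.01439 (Haaland)
Major: h_f = f(L/D)·V²/2g = 0.01439·5732·0.4491 = 37.04 m
Minor: ΣK = 3.17; h_m = ΣK·V²/2g = 1.424 m
Total H_L = 37.04 + 1.424 = 38.47 m

H_L ≈ 38.5 m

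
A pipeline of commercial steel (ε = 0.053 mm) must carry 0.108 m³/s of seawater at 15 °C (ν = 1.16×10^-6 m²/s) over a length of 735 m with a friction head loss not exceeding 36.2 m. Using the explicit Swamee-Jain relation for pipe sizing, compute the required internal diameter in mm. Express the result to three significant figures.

Swamee-Jain (Type III): D = 0.66·[ε^1.25·(LQ²/(gh_f))^4.75 + ν·Q^9.4·(L/(gh_f))^5.2]^0.04
LQ²/(gh_f) = 0.02414; L/(gh_f) = 2.070
Term 1 = ε^1.25·(…)^4.75 = 9.41×10^-14; Term 2 = ν·Q^9.4·(…)^5.2 = 4.18×10^-14
D = 0.66·(9.41×10^-14 + 4.18×10^-14)^0.04 = 0.2018 m = 202 mm
Check: V = 3.38 m/s, Re = 5.87×10^5, f = 0.01589, h_f = 33.6 m ≈ 36.2 m ✓

D ≈ 202 mm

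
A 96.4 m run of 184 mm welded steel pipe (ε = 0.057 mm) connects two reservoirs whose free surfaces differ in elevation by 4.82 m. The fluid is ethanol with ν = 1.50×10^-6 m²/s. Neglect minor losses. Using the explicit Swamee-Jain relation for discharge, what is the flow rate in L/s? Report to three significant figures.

Q ≈ 87.7 L/s

Swamee-Jain (Type II): Q = -0.965·√(gD⁵h_f/L)·ln[ε/(3.7D) + √(3.17ν²L/(gD³h_f))]
√(gD⁵h_f/L) = √(9.81·0.184⁵·4.82/96.4) = 0.01017
ε/(3.7D) = 8.37×10^-5; √(3.17ν²L/(gD³h_f)) = 4.83×10^-5
Q = -0.965·0.01017·ln(1.320×10^-4) = 0.08767 m³/s
Check: V = 3.30 m/s, Re = 4.04×10^5, f = 0.01670, h_f = 4.85 m ≈ 4.82 m ✓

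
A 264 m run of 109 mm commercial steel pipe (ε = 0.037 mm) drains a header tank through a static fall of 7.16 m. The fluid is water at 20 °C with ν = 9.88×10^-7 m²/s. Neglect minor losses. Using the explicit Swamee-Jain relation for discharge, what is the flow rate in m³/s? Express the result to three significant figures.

Swamee-Jain (Type II): Q = -0.965·√(gD⁵h_f/L)·ln[ε/(3.7D) + √(3.17ν²L/(gD³h_f))]
√(gD⁵h_f/L) = √(9.81·0.109⁵·7.16/264) = 0.002023
ε/(3.7D) = 9.17×10^-5; √(3.17ν²L/(gD³h_f)) = 9.48×10^-5
Q = -0.965·0.002023·ln(1.865×10^-4) = 0.01677 m³/s
Check: V = 1.80 m/s, Re = 1.98×10^5, f = 0.01805, h_f = 7.19 m ≈ 7.16 m ✓

Q ≈ 0.0168 m³/s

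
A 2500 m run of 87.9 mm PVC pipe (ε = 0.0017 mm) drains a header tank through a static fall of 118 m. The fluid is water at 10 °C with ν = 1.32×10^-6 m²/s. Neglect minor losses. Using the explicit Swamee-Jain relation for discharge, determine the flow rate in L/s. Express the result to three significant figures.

Q ≈ 13.4 L/s

Swamee-Jain (Type II): Q = -0.965·√(gD⁵h_f/L)·ln[ε/(3.7D) + √(3.17ν²L/(gD³h_f))]
√(gD⁵h_f/L) = √(9.81·0.0879⁵·118/2500) = 0.001559
ε/(3.7D) = 5.23×10^-6; √(3.17ν²L/(gD³h_f)) = 1.33×10^-4
Q = -0.965·0.001559·ln(1.378×10^-4) = 0.01337 m³/s
Check: V = 2.20 m/s, Re = 1.47×10^5, f = 0.01666, h_f = 117 m ≈ 118 m ✓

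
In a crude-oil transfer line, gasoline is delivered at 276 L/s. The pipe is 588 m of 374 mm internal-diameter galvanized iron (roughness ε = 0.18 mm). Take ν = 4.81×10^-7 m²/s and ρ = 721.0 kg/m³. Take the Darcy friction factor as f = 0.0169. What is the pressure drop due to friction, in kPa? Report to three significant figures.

V = 4Q/(πD²) = 4·0.276/(π·0.374²) = 2.512 m/s
h_f = f(L/D)V²/(2g) = 0.01690·(588/0.374)·2.512²/(2·9.81) = 8.548 m
Δp = ρg·h_f = 721.0·9.81·8.548 = 60.46 kPa

Δp ≈ 60.5 kPa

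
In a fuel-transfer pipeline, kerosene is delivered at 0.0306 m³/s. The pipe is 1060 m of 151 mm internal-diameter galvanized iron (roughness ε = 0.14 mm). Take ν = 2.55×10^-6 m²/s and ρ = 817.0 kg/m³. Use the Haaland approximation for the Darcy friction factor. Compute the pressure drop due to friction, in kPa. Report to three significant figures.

V = 4Q/(πD²) = 4·0.0306/(π·0.151²) = 1.709 m/s
Re = VD/ν = 1.709·0.151/2.55×10^-6 = 1.01×10^5 → turbulent
ε/D = 0.14/151 = 9.27×10^-4
Haaland: f = 0.02169
h_f = f(L/D)V²/(2g) = 0.02169·(1060/0.151)·1.709²/(2·9.81) = 22.66 m
Δp = ρg·h_f = 817.0·9.81·22.66 = 181.6 kPa

Δp ≈ 182 kPa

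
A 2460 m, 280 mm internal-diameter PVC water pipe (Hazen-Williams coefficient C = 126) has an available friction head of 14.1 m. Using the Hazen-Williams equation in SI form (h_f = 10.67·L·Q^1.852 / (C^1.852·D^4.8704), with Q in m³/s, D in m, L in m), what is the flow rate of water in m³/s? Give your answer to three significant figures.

Rearranging: Q = [h_f·C^1.852·D^4.8704 / (10.67·L)]^(1/1.852)
Q = [14.1·126^1.852·0.280^4.8704 / (10.67·2460)]^0.540 = 0.07602 m³/s

Q ≈ 0.0760 m³/s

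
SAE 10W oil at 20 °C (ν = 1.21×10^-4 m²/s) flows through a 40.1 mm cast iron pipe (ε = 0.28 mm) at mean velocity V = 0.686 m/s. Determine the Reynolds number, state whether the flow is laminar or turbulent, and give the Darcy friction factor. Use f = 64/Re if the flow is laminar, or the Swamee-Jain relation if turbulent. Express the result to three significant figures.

Re ≈ 227; laminar; f = 64/Re ≈ 0.282

Re = VD/ν = 0.6860·0.0401/1.21×10^-4 = 227
Re < 2300 → laminar → f = 64/Re = 0.2815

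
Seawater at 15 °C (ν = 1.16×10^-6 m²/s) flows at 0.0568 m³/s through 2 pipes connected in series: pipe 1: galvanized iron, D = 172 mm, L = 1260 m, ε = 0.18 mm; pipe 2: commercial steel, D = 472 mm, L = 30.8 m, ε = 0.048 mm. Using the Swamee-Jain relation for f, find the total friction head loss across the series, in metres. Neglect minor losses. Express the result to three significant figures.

Pipe 1: V = 2.445 m/s, Re = 3.62×10^5, ε/D = 0.00105, f = 0.02078, h_1 = f(L/D)V²/2g = 46.36 m
Pipe 2: V = 0.3246 m/s, Re = 1.32×10^5, ε/D = 1.02×10^-4, f = 0.01756, h_2 = f(L/D)V²/2g = 0.006156 m
Series → Q common, losses add: H = Σh = 46.37 m

H ≈ 46.4 m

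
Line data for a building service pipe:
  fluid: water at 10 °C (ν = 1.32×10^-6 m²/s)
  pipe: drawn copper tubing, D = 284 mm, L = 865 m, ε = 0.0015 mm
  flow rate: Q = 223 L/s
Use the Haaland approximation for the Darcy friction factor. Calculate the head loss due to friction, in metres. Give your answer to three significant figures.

V = 4Q/(πD²) = 4·0.223/(π·0.284²) = 3.520 m/s
Re = VD/ν = 3.520·0.284/1.32×10^-6 = 7.57×10^5 → turbulent
ε/D = 0.0015/284 = 5.28×10^-6
Haaland: f = 0.01222
h_f = f(L/D)V²/(2g) = 0.01222·(865/0.284)·3.520²/(2·9.81) = 23.51 m

h_f ≈ 23.5 m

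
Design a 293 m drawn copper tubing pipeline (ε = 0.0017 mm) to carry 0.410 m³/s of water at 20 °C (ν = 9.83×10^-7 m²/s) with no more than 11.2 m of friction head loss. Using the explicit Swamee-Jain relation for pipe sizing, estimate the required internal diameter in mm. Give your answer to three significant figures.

D ≈ 333 mm

Swamee-Jain (Type III): D = 0.66·[ε^1.25·(LQ²/(gh_f))^4.75 + ν·Q^9.4·(L/(gh_f))^5.2]^0.04
LQ²/(gh_f) = 0.4483; L/(gh_f) = 2.667
Term 1 = ε^1.25·(…)^4.75 = 1.36×10^-9; Term 2 = ν·Q^9.4·(…)^5.2 = 3.70×10^-8
D = 0.66·(1.36×10^-9 + 3.70×10^-8)^0.04 = 0.3333 m = 333 mm
Check: V = 4.70 m/s, Re = 1.59×10^6, f = 0.01092, h_f = 10.8 m ≈ 11.2 m ✓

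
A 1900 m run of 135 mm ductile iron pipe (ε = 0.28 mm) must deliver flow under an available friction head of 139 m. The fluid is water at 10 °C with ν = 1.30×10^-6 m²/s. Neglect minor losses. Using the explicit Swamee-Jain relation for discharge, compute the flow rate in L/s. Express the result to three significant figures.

Q ≈ 40.5 L/s

Swamee-Jain (Type II): Q = -0.965·√(gD⁵h_f/L)·ln[ε/(3.7D) + √(3.17ν²L/(gD³h_f))]
√(gD⁵h_f/L) = √(9.81·0.135⁵·139/1900) = 0.005673
ε/(3.7D) = 5.61×10^-4; √(3.17ν²L/(gD³h_f)) = 5.51×10^-5
Q = -0.965·0.005673·ln(6.156×10^-4) = 0.04047 m³/s
Check: V = 2.83 m/s, Re = 2.94×10^5, f = 0.02440, h_f = 140 m ≈ 139 m ✓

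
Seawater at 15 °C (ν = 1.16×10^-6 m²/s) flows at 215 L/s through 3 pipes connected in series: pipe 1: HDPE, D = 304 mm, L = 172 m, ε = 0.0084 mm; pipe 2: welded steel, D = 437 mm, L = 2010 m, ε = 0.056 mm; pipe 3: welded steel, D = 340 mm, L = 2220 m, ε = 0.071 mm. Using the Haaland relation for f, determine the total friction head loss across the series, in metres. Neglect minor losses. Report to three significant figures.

Pipe 1: V = 2.962 m/s, Re = 7.76×10^5, ε/D = 2.76×10^-5, f = 0.01254, h_1 = f(L/D)V²/2g = 3.172 m
Pipe 2: V = 1.433 m/s, Re = 5.40×10^5, ε/D = 1.28×10^-4, f = 0.01446, h_2 = f(L/D)V²/2g = 6.964 m
Pipe 3: V = 2.368 m/s, Re = 6.94×10^5, ε/D = 2.09×10^-4, f = 0.01501, h_3 = f(L/D)V²/2g = 28.01 m
Series → Q common, losses add: H = Σh = 38.14 m

H ≈ 38.1 m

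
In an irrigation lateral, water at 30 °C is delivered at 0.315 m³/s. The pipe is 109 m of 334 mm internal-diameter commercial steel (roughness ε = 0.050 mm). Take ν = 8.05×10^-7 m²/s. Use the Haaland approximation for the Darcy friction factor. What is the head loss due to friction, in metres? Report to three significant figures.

h_f ≈ 2.95 m

V = 4Q/(πD²) = 4·0.315/(π·0.334²) = 3.595 m/s
Re = VD/ν = 3.595·0.334/8.05×10^-7 = 1.49×10^6 → turbulent
ε/D = 0.050/334 = 1.50×10^-4
Haaland: f = 0.01370
h_f = f(L/D)V²/(2g) = 0.01370·(109/0.334)·3.595²/(2·9.81) = 2.945 m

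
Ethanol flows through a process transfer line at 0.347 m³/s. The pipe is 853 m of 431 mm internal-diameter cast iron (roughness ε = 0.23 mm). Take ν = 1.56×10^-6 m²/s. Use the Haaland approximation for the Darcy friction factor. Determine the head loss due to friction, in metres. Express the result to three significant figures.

V = 4Q/(πD²) = 4·0.347/(π·0.431²) = 2.378 m/s
Re = VD/ν = 2.378·0.431/1.56×10^-6 = 6.57×10^5 → turbulent
ε/D = 0.23/431 = 5.34×10^-4
Haaland: f = 0.01761
h_f = f(L/D)V²/(2g) = 0.01761·(853/0.431)·2.378²/(2·9.81) = 10.05 m

h_f ≈ 10.0 m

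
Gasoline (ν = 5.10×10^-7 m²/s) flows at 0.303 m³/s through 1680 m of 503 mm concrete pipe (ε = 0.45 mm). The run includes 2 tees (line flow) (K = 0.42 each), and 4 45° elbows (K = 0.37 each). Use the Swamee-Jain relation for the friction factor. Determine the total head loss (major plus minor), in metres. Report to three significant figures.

H_L ≈ 7.96 m

V = 4Q/(πD²) = 1.525 m/s; V²/2g = 0.1185 m
Re = 1.50×10^6, ε/D = 8.95×10^-4 → f = 0.01941 (Swamee-Jain)
Major: h_f = f(L/D)·V²/2g = 0.01941·3340·0.1185 = 7.682 m
Minor: ΣK = 2.32; h_m = ΣK·V²/2g = 0.2749 m
Total H_L = 7.682 + 0.2749 = 7.957 m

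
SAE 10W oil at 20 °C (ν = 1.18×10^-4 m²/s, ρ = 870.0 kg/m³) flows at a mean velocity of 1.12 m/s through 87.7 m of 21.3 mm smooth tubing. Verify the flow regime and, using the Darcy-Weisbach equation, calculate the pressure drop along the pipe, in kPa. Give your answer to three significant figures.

Re = VD/ν = 1.12·0.02130/1.18×10^-4 = 202 → laminar (Re < 2300)
f = 64/Re = 0.3166
h_f = f(L/D)V²/(2g) = 0.3166·(87.7/0.02130)·1.12²/(2·9.81) = 83.33 m
Δp = ρg·h_f = 870.0·9.81·83.33 = 711.2 kPa

Δp ≈ 711 kPa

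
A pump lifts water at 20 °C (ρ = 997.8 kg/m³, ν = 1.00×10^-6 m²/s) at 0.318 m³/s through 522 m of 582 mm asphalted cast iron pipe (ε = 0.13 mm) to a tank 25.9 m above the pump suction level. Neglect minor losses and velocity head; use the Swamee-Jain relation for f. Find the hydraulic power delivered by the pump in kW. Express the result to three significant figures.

P_hyd ≈ 83.7 kW

V = 4Q/(πD²) = 1.195 m/s; Re = 6.96×10^5; ε/D = 2.23×10^-4; f = 0.01535
h_f = f(L/D)V²/2g = 1.002 m
Total head H = z + h_f = 25.9 + 1.002 = 26.90 m
P_hyd = ρgQH = 997.8·9.81·0.318·26.90 = 83.74 kW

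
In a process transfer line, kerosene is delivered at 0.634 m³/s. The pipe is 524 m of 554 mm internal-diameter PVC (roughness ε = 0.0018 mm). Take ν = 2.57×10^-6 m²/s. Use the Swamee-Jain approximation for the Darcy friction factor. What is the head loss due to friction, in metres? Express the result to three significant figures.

V = 4Q/(πD²) = 4·0.634/(π·0.554²) = 2.630 m/s
Re = VD/ν = 2.630·0.554/2.57×10^-6 = 5.67×10^5 → turbulent
ε/D = 0.0018/554 = 3.25×10^-6
Swamee-Jain: f = 0.01286
h_f = f(L/D)V²/(2g) = 0.01286·(524/0.554)·2.630²/(2·9.81) = 4.288 m

h_f ≈ 4.29 m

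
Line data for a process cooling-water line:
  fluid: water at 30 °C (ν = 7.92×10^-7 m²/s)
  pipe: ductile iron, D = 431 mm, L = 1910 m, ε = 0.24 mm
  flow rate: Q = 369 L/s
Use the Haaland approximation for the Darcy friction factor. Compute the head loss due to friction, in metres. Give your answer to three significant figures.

V = 4Q/(πD²) = 4·0.369/(π·0.431²) = 2.529 m/s
Re = VD/ν = 2.529·0.431/7.92×10^-7 = 1.38×10^6 → turbulent
ε/D = 0.24/431 = 5.57×10^-4
Haaland: f = 0.01744
h_f = f(L/D)V²/(2g) = 0.01744·(1910/0.431)·2.529²/(2·9.81) = 25.20 m

h_f ≈ 25.2 m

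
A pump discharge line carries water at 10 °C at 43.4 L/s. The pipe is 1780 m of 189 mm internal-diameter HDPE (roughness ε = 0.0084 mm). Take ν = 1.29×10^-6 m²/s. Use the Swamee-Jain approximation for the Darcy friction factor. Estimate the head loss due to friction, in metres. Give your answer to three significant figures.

h_f ≈ 17.9 m

V = 4Q/(πD²) = 4·0.0434/(π·0.189²) = 1.547 m/s
Re = VD/ν = 1.547·0.189/1.29×10^-6 = 2.27×10^5 → turbulent
ε/D = 0.0084/189 = 4.44×10^-5
Swamee-Jain: f = 0.01559
h_f = f(L/D)V²/(2g) = 0.01559·(1780/0.189)·1.547²/(2·9.81) = 17.91 m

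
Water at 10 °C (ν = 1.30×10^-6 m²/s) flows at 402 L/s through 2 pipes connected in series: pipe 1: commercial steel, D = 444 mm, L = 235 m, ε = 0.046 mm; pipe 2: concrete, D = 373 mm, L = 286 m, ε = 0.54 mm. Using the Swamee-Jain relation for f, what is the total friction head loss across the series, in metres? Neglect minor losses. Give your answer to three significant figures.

H ≈ 14.0 m

Pipe 1: V = 2.596 m/s, Re = 8.87×10^5, ε/D = 1.04×10^-4, f = 0.01370, h_1 = f(L/D)V²/2g = 2.491 m
Pipe 2: V = 3.679 m/s, Re = 1.06×10^6, ε/D = 0.00145, f = 0.02183, h_2 = f(L/D)V²/2g = 11.55 m
Series → Q common, losses add: H = Σh = 14.04 m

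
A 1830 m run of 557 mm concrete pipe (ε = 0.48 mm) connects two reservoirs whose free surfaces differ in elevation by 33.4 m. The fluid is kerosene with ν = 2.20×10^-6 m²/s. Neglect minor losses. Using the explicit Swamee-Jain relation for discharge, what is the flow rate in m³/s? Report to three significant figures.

Swamee-Jain (Type II): Q = -0.965·√(gD⁵h_f/L)·ln[ε/(3.7D) + √(3.17ν²L/(gD³h_f))]
√(gD⁵h_f/L) = √(9.81·0.557⁵·33.4/1830) = 0.09798
ε/(3.7D) = 2.33×10^-4; √(3.17ν²L/(gD³h_f)) = 2.23×10^-5
Q = -0.965·0.09798·ln(2.552×10^-4) = 0.7822 m³/s
Check: V = 3.21 m/s, Re = 8.13×10^5, f = 0.01946, h_f = 33.6 m ≈ 33.4 m ✓

Q ≈ 0.782 m³/s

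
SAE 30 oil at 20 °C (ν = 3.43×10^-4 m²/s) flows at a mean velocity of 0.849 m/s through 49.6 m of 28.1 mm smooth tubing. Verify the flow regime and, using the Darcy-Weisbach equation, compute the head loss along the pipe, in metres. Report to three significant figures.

h_f ≈ 59.7 m

Re = VD/ν = 0.849·0.02810/3.43×10^-4 = 69.6 → laminar (Re < 2300)
f = 64/Re = 0.9202
h_f = f(L/D)V²/(2g) = 0.9202·(49.6/0.02810)·0.849²/(2·9.81) = 59.67 m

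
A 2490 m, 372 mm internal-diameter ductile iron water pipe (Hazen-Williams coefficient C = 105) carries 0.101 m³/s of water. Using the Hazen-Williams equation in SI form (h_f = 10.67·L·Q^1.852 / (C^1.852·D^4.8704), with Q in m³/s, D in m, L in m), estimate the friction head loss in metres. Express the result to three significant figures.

h_f = 10.67·2490·0.101^1.852 / (105^1.852·0.372^4.8704) = 8.487 m

h_f ≈ 8.49 m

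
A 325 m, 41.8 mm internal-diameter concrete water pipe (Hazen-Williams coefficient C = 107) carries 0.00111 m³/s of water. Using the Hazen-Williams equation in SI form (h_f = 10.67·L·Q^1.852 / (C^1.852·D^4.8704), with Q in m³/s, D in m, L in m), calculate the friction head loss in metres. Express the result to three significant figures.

h_f = 10.67·325·0.00111^1.852 / (107^1.852·0.0418^4.8704) = 10.59 m

h_f ≈ 10.6 m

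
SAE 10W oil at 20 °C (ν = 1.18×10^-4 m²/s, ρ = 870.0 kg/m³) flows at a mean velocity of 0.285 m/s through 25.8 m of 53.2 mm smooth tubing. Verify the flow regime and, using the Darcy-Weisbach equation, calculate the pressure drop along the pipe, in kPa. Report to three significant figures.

Δp ≈ 8.53 kPa

Re = VD/ν = 0.285·0.05320/1.18×10^-4 = 128 → laminar (Re < 2300)
f = 64/Re = 0.4981
h_f = f(L/D)V²/(2g) = 0.4981·(25.8/0.05320)·0.285²/(2·9.81) = 1.000 m
Δp = ρg·h_f = 870.0·9.81·1.000 = 8.535 kPa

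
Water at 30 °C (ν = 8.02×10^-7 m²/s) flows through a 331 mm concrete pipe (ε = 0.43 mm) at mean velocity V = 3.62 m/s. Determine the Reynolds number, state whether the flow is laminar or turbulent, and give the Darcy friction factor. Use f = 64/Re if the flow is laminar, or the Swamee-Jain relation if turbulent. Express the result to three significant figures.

Re ≈ 1.49×10^6; turbulent; f ≈ 0.0212

Re = VD/ν = 3.620·0.331/8.02×10^-7 = 1.49×10^6
Re > 4000 → turbulent; ε/D = 0.00130
Swamee-Jain: f = 0.02118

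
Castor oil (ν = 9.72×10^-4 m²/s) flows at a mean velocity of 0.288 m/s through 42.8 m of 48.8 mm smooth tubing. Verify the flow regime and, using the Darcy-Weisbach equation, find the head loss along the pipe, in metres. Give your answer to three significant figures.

h_f ≈ 16.4 m

Re = VD/ν = 0.288·0.04880/9.72×10^-4 = 14.5 → laminar (Re < 2300)
f = 64/Re = 4.426
h_f = f(L/D)V²/(2g) = 4.426·(42.8/0.04880)·0.288²/(2·9.81) = 16.41 m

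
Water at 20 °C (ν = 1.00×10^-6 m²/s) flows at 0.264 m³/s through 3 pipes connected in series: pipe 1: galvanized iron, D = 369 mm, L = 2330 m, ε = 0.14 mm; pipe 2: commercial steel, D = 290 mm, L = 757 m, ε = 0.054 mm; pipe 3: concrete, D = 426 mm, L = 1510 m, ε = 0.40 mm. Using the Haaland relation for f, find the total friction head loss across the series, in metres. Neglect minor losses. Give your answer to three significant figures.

Pipe 1: V = 2.469 m/s, Re = 9.11×10^5, ε/D = 3.79×10^-4, f = 0.01633, h_1 = f(L/D)V²/2g = 32.03 m
Pipe 2: V = 3.997 m/s, Re = 1.16×10^6, ε/D = 1.86×10^-4, f = 0.01433, h_2 = f(L/D)V²/2g = 30.47 m
Pipe 3: V = 1.852 m/s, Re = 7.89×10^5, ε/D = 9.39×10^-4, f = 0.01973, h_3 = f(L/D)V²/2g = 12.23 m
Series → Q common, losses add: H = Σh = 74.72 m

H ≈ 74.7 m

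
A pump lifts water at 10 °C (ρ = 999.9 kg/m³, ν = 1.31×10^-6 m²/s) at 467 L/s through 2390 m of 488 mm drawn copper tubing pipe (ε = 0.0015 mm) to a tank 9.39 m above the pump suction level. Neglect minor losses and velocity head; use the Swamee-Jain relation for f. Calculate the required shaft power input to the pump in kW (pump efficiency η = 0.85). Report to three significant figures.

V = 4Q/(πD²) = 2.497 m/s; Re = 9.30×10^5; ε/D = 3.07×10^-6; f = 0.01182
h_f = f(L/D)V²/2g = 18.40 m
Total head H = z + h_f = 9.39 + 18.40 = 27.79 m
P_hyd = ρgQH = 999.9·9.81·0.467·27.79 = 127.3 kW
P_shaft = P_hyd/η = 127.3/0.85 = 149.8 kW

P_shaft ≈ 150 kW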